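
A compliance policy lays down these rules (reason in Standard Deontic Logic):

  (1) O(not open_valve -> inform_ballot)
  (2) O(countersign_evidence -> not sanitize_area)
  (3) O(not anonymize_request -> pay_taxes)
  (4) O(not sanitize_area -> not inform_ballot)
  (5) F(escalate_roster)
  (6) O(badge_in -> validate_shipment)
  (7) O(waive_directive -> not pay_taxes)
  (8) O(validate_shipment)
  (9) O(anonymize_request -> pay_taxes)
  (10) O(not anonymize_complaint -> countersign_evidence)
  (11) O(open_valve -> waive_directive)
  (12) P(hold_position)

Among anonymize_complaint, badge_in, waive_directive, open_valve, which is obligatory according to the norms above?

anonymize_complaint

By case analysis on anonymize_request: premise 9 gives O(anonymize_request -> pay_taxes) and premise 3 gives O(not anonymize_request -> pay_taxes), so O(pay_taxes) either way.
Premise 7, O(waive_directive -> not pay_taxes), contraposes to O(pay_taxes -> not waive_directive); with O(pay_taxes) we get O(not waive_directive).
Premise 11 is O(open_valve -> waive_directive); contrapositively O(not waive_directive -> not open_valve). Since O(not waive_directive) holds, K gives O(not open_valve).
From O(not open_valve) and premise 1, O(not open_valve -> inform_ballot), we obtain O(inform_ballot).
Premise 4 is O(not sanitize_area -> not inform_ballot); contrapositively O(inform_ballot -> sanitize_area). Since O(inform_ballot) holds, K gives O(sanitize_area).
Premise 2, O(countersign_evidence -> not sanitize_area), contraposes to O(sanitize_area -> not countersign_evidence); with O(sanitize_area) we get O(not countersign_evidence).
The contrapositive of premise 10 (O(not anonymize_complaint -> countersign_evidence)) is O(not countersign_evidence -> anonymize_complaint), and O(not countersign_evidence) is already established, so O(anonymize_complaint).
So O(anonymize_complaint) holds — anonymize_complaint is obligatory. None of the other listed options is made obligatory by any chain of premises.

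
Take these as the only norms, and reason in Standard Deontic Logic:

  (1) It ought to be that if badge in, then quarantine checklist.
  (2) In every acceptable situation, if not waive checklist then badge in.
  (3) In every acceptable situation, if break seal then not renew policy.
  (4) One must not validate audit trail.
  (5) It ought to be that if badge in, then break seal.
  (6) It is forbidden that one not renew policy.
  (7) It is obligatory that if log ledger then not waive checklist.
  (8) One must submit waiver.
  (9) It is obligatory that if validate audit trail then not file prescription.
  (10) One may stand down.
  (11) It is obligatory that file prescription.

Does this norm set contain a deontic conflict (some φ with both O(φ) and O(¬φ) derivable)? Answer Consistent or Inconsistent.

Premise 9 is O(validate_audit_trail → ¬file_prescription), but O(validate_audit_trail) is not derivable from the premises, so it does not yield O(¬file_prescription).
So O(¬file_prescription) is not derivable, and the apparent clash with O(file_prescription) does not arise.
A world satisfying every obligation exists (e.g. badge_in=false, break_seal=false, file_prescription=true, log_ledger=false, quarantine_checklist=false, renew_policy=true, stand_down=false, submit_waiver=true, validate_audit_trail=false, waive_checklist=true); no atom is both obligatory and forbidden, so the set is consistent.

Consistent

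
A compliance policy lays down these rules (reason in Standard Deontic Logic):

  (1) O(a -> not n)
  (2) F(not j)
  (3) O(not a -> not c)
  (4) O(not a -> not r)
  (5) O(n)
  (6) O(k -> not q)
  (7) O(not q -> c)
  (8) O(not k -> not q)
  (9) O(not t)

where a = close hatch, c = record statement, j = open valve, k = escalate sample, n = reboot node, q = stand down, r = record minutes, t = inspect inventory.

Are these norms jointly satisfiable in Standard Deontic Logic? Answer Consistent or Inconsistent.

Premises 6 and 8 are O(k -> not q) and O(not k -> not q); every ideal world satisfies k or not k, so in either case not q holds — hence O(not q).
From O(not q) and premise 7, O(not q -> c), we obtain O(c).
Premise 3 is O(not a -> not c); contrapositively O(c -> a). Since O(c) holds, K gives O(a).
From O(a) and premise 1, O(a -> not n), we obtain O(not n).
But premise 5 directly asserts O(n).
We now have both O(not n) and O(n) — n is simultaneously obligatory and forbidden, violating the D-axiom.

Inconsistent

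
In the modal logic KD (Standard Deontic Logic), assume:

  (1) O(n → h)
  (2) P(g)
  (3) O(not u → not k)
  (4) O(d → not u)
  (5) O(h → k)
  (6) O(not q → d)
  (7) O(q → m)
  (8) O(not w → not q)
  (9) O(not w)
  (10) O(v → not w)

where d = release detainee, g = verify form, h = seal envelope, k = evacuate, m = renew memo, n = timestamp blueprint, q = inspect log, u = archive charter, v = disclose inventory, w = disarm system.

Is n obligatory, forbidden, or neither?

Premise 9 states O(not w) outright.
Applying K to premise 8 (O(not w → not q)) and O(not w) yields O(not q).
With premise 6, O(not q → d), the K-axiom yields O(d).
From O(d) and premise 4, O(d → not u), we obtain O(not u).
With premise 3, O(not u → not k), the K-axiom yields O(not k).
The contrapositive of premise 5 (O(h → k)) is O(not k → not h), and O(not k) is already established, so O(not h).
Premise 1 is O(n → h); contrapositively O(not h → not n). Since O(not h) holds, K gives O(not n).
Premises 2, 7, 10 do not contribute to this derivation.
Thus O(not n), which is F(n): n is forbidden.

Forbidden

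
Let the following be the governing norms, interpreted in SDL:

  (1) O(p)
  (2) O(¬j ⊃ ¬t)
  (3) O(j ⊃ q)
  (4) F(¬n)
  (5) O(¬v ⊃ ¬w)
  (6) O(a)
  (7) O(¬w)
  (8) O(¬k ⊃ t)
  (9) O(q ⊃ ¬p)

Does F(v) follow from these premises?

No

Premise 5 is O(¬v ⊃ ¬w); even if O(¬w) held, inferring O(¬v) would be affirming the consequent — invalid.
No other premise forces O(¬v). An ideal world satisfying every premise can still have v true, so F(v) is not derivable.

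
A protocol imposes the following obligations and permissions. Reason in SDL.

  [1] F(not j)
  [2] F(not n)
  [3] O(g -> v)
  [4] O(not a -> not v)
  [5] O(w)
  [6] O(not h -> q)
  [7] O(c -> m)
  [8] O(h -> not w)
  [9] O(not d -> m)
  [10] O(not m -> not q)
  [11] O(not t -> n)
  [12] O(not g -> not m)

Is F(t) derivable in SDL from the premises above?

No

Premise 11 is O(not t -> n); even if O(n) held, inferring O(not t) would be affirming the consequent — invalid.
No other premise forces O(not t). An ideal world satisfying every premise can still have t true, so F(t) is not derivable.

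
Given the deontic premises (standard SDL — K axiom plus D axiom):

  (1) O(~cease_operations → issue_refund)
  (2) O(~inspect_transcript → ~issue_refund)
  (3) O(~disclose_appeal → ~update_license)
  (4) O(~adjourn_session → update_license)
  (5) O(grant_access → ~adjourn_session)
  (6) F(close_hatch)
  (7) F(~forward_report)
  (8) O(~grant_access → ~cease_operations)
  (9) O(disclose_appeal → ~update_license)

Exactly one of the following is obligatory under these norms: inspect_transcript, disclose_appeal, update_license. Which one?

Premises 3 and 9 cover both cases: O(~disclose_appeal → ~update_license) and O(disclose_appeal → ~update_license). Since ~disclose_appeal ∨ disclose_appeal is a tautology, O(~update_license) follows.
Premise 4 is O(~adjourn_session → update_license); contrapositively O(~update_license → adjourn_session). Since O(~update_license) holds, K gives O(adjourn_session).
Premise 5, O(grant_access → ~adjourn_session), contraposes to O(adjourn_session → ~grant_access); with O(adjourn_session) we get O(~grant_access).
With premise 8, O(~grant_access → ~cease_operations), the K-axiom yields O(~cease_operations).
With premise 1, O(~cease_operations → issue_refund), the K-axiom yields O(issue_refund).
The contrapositive of premise 2 (O(~inspect_transcript → ~issue_refund)) is O(issue_refund → inspect_transcript), and O(issue_refund) is already established, so O(inspect_transcript).
So O(inspect_transcript) holds — inspect_transcript is obligatory. None of the other listed options is made obligatory by any chain of premises.

inspect_transcript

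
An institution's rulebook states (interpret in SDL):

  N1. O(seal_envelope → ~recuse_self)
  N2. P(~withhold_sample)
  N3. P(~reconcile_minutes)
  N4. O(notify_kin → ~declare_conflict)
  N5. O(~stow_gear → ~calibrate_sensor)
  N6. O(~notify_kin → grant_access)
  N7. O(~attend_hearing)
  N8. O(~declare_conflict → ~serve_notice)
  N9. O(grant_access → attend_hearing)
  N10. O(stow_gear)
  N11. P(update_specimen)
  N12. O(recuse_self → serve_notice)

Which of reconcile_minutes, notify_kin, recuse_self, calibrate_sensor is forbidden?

Premise 7 gives O(~attend_hearing).
The contrapositive of premise 9 (O(grant_access → attend_hearing)) is O(~attend_hearing → ~grant_access), and O(~attend_hearing) is already established, so O(~grant_access).
Premise 6, O(~notify_kin → grant_access), contraposes to O(~grant_access → notify_kin); with O(~grant_access) we get O(notify_kin).
Applying K to premise 4 (O(notify_kin → ~declare_conflict)) and O(notify_kin) yields O(~declare_conflict).
With premise 8, O(~declare_conflict → ~serve_notice), the K-axiom yields O(~serve_notice).
The contrapositive of premise 12 (O(recuse_self → serve_notice)) is O(~serve_notice → ~recuse_self), and O(~serve_notice) is already established, so O(~recuse_self).
So O(~recuse_self) holds, i.e. recuse_self is forbidden. None of the other listed options is forbidden under the premises.

recuse_self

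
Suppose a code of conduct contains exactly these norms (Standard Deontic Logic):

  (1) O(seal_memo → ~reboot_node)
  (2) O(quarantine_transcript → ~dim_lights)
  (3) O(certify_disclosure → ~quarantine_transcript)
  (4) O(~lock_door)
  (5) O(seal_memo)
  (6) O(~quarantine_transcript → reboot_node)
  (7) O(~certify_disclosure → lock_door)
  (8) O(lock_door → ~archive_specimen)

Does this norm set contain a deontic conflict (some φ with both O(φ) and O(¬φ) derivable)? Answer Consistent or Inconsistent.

Inconsistent

Premise 4 states O(~lock_door) outright.
Premise 7 is O(~certify_disclosure → lock_door); contrapositively O(~lock_door → certify_disclosure). Since O(~lock_door) holds, K gives O(certify_disclosure).
From O(certify_disclosure) and premise 3, O(certify_disclosure → ~quarantine_transcript), we obtain O(~quarantine_transcript).
Applying K to premise 6 (O(~quarantine_transcript → reboot_node)) and O(~quarantine_transcript) yields O(reboot_node).
The contrapositive of premise 1 (O(seal_memo → ~reboot_node)) is O(reboot_node → ~seal_memo), and O(reboot_node) is already established, so O(~seal_memo).
But premise 5 directly asserts O(seal_memo).
We now have both O(~seal_memo) and O(seal_memo) — seal_memo is simultaneously obligatory and forbidden, violating the D-axiom.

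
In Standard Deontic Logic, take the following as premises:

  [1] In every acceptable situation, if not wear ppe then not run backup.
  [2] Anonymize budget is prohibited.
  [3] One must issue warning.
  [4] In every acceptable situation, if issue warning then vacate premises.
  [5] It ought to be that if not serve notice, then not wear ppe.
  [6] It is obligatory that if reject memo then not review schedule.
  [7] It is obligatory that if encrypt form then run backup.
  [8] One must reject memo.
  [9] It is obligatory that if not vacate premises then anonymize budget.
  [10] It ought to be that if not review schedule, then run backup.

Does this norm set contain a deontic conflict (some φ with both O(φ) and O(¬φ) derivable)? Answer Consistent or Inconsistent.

Consistent

Premise 9 is O(¬vacate_premises → anonymize_budget), but O(¬vacate_premises) is not derivable from the premises, so it does not yield O(anonymize_budget).
So O(anonymize_budget) is not derivable, and the apparent clash with O(¬anonymize_budget) does not arise.
A world satisfying every obligation exists (e.g. anonymize_budget=false, encrypt_form=false, issue_warning=true, reject_memo=true, review_schedule=false, run_backup=true, serve_notice=true, vacate_premises=true, wear_ppe=true); no atom is both obligatory and forbidden, so the set is consistent.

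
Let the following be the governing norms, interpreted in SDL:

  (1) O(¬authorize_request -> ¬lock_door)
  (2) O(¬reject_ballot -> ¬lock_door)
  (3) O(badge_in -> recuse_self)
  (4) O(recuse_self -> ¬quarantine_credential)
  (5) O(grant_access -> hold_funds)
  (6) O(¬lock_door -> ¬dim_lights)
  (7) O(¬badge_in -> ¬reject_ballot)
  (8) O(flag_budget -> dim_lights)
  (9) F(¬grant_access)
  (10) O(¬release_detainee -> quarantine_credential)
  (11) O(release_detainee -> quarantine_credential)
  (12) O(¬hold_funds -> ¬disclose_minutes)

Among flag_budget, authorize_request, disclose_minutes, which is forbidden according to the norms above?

Premises 11 and 10 are O(release_detainee -> quarantine_credential) and O(¬release_detainee -> quarantine_credential); every ideal world satisfies release_detainee or ¬release_detainee, so in either case quarantine_credential holds — hence O(quarantine_credential).
Premise 4, O(recuse_self -> ¬quarantine_credential), contraposes to O(quarantine_credential -> ¬recuse_self); with O(quarantine_credential) we get O(¬recuse_self).
Premise 3 is O(badge_in -> recuse_self); contrapositively O(¬recuse_self -> ¬badge_in). Since O(¬recuse_self) holds, K gives O(¬badge_in).
Applying K to premise 7 (O(¬badge_in -> ¬reject_ballot)) and O(¬badge_in) yields O(¬reject_ballot).
With premise 2, O(¬reject_ballot -> ¬lock_door), the K-axiom yields O(¬lock_door).
With premise 6, O(¬lock_door -> ¬dim_lights), the K-axiom yields O(¬dim_lights).
Premise 8 is O(flag_budget -> dim_lights); contrapositively O(¬dim_lights -> ¬flag_budget). Since O(¬dim_lights) holds, K gives O(¬flag_budget).
So O(¬flag_budget) holds, i.e. flag_budget is forbidden. None of the other listed options is forbidden under the premises.

flag_budget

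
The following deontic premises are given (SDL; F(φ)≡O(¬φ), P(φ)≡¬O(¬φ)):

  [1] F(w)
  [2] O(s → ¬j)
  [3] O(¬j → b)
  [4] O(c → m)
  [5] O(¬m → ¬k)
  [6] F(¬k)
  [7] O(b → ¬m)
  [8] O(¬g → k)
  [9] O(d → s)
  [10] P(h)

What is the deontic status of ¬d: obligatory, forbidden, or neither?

Premise 6 is F(¬k), i.e. O(k).
The contrapositive of premise 5 (O(¬m → ¬k)) is O(k → m), and O(k) is already established, so O(m).
Premise 7, O(b → ¬m), contraposes to O(m → ¬b); with O(m) we get O(¬b).
Premise 3 is O(¬j → b); contrapositively O(¬b → j). Since O(¬b) holds, K gives O(j).
The contrapositive of premise 2 (O(s → ¬j)) is O(j → ¬s), and O(j) is already established, so O(¬s).
Premise 9 is O(d → s); contrapositively O(¬s → ¬d). Since O(¬s) holds, K gives O(¬d).
Premises 1, 4, 8, 10 do not contribute to this derivation.
Hence ¬d is obligatory.

Obligatory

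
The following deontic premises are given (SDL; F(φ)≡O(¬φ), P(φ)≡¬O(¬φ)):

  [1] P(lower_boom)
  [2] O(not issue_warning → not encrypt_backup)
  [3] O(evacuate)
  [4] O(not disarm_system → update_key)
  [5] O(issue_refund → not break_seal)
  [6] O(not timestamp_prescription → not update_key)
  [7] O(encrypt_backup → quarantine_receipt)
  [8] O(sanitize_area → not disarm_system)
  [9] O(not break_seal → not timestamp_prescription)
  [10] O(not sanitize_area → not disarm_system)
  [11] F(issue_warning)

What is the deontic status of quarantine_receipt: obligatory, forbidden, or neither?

Neither

Premise 7 is O(encrypt_backup → quarantine_receipt), but O(encrypt_backup) is not derivable from the premises, so it does not yield O(quarantine_receipt).
No premise or chain of K-axiom applications forces O(quarantine_receipt), and none forces O(not quarantine_receipt). So quarantine_receipt is neither obligatory nor forbidden under these norms.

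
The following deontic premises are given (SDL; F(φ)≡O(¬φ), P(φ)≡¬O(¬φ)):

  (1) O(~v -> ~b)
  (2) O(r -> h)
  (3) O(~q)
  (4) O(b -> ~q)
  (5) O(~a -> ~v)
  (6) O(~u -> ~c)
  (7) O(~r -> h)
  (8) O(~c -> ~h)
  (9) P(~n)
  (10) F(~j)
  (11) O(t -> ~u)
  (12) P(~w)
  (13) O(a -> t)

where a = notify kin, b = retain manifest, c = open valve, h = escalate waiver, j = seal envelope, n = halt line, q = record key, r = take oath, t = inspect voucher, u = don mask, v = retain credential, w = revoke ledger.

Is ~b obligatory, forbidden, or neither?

Premises 7 and 2 cover both cases: O(~r -> h) and O(r -> h). Since ~r ∨ r is a tautology, O(h) follows.
Premise 8, O(~c -> ~h), contraposes to O(h -> c); with O(h) we get O(c).
The contrapositive of premise 6 (O(~u -> ~c)) is O(c -> u), and O(c) is already established, so O(u).
The contrapositive of premise 11 (O(t -> ~u)) is O(u -> ~t), and O(u) is already established, so O(~t).
The contrapositive of premise 13 (O(a -> t)) is O(~t -> ~a), and O(~t) is already established, so O(~a).
From O(~a) and premise 5, O(~a -> ~v), we obtain O(~v).
From O(~v) and premise 1, O(~v -> ~b), we obtain O(~b).
Premises 3, 4, 9, 10, 12 do not contribute to this derivation.
Hence ~b is obligatory.

Obligatory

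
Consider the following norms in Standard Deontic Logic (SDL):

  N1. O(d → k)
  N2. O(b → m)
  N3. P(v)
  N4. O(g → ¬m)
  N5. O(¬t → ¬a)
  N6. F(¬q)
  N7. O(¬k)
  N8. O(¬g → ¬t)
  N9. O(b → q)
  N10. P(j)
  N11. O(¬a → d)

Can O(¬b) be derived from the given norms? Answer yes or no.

Yes

Premise 7 states O(¬k) outright.
Premise 1 is O(d → k); contrapositively O(¬k → ¬d). Since O(¬k) holds, K gives O(¬d).
Premise 11, O(¬a → d), contraposes to O(¬d → a); with O(¬d) we get O(a).
Premise 5 is O(¬t → ¬a); contrapositively O(a → t). Since O(a) holds, K gives O(t).
Premise 8 is O(¬g → ¬t); contrapositively O(t → g). Since O(t) holds, K gives O(g).
From O(g) and premise 4, O(g → ¬m), we obtain O(¬m).
Premise 2 is O(b → m); contrapositively O(¬m → ¬b). Since O(¬m) holds, K gives O(¬b).
Premises 3, 6, 9, 10 do not contribute to this derivation.
So O(¬b) follows.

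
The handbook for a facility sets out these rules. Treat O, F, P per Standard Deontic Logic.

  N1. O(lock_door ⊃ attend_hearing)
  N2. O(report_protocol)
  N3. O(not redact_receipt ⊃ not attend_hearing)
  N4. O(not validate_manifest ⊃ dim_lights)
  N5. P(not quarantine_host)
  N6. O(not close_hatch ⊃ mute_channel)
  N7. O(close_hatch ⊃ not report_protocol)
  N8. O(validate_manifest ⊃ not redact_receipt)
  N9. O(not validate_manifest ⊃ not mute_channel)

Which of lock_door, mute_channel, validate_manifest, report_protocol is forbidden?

From premise 2 we have O(report_protocol).
Premise 7 is O(close_hatch ⊃ not report_protocol); contrapositively O(report_protocol ⊃ not close_hatch). Since O(report_protocol) holds, K gives O(not close_hatch).
Applying K to premise 6 (O(not close_hatch ⊃ mute_channel)) and O(not close_hatch) yields O(mute_channel).
The contrapositive of premise 9 (O(not validate_manifest ⊃ not mute_channel)) is O(mute_channel ⊃ validate_manifest), and O(mute_channel) is already established, so O(validate_manifest).
With premise 8, O(validate_manifest ⊃ not redact_receipt), the K-axiom yields O(not redact_receipt).
Applying K to premise 3 (O(not redact_receipt ⊃ not attend_hearing)) and O(not redact_receipt) yields O(not attend_hearing).
Premise 1 is O(lock_door ⊃ attend_hearing); contrapositively O(not attend_hearing ⊃ not lock_door). Since O(not attend_hearing) holds, K gives O(not lock_door).
So O(not lock_door) holds, i.e. lock_door is forbidden. None of the other listed options is forbidden under the premises.

lock_door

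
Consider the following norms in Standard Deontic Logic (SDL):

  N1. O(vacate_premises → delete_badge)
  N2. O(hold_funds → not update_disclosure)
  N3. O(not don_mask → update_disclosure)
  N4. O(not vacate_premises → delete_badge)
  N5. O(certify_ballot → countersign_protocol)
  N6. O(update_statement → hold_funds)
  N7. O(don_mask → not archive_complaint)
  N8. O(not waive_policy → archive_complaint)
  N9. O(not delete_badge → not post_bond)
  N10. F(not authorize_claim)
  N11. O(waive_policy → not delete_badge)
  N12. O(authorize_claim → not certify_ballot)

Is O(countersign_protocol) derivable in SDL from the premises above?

No

Premise 5 is O(certify_ballot → countersign_protocol), but O(certify_ballot) is not derivable from the premises, so it does not yield O(countersign_protocol).
No other premise forces O(countersign_protocol). An ideal world satisfying every premise can still have countersign_protocol false, so O(countersign_protocol) is not derivable.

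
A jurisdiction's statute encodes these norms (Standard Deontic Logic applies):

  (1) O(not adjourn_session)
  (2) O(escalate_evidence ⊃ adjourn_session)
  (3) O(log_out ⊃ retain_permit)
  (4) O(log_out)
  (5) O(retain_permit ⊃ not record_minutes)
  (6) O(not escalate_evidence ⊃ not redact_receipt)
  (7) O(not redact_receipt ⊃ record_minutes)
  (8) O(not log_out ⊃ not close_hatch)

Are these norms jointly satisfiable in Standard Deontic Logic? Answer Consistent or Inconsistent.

Premise 4 gives O(log_out).
Applying K to premise 3 (O(log_out ⊃ retain_permit)) and O(log_out) yields O(retain_permit).
From O(retain_permit) and premise 5, O(retain_permit ⊃ not record_minutes), we obtain O(not record_minutes).
The contrapositive of premise 7 (O(not redact_receipt ⊃ record_minutes)) is O(not record_minutes ⊃ redact_receipt), and O(not record_minutes) is already established, so O(redact_receipt).
The contrapositive of premise 6 (O(not escalate_evidence ⊃ not redact_receipt)) is O(redact_receipt ⊃ escalate_evidence), and O(redact_receipt) is already established, so O(escalate_evidence).
With premise 2, O(escalate_evidence ⊃ adjourn_session), the K-axiom yields O(adjourn_session).
Yet premise 1 states O(not adjourn_session).
We now have both O(adjourn_session) and O(not adjourn_session) — adjourn_session is simultaneously obligatory and forbidden, violating the D-axiom.

Inconsistent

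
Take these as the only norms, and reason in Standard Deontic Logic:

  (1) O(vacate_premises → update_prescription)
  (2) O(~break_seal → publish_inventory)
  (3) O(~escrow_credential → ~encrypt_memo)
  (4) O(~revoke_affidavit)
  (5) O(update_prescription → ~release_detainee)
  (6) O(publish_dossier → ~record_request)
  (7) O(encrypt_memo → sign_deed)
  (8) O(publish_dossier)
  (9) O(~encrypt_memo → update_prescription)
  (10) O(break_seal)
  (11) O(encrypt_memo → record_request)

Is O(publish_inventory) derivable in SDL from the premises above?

No

Premise 2 is O(~break_seal → publish_inventory), but O(~break_seal) is not derivable from the premises, so it does not yield O(publish_inventory).
No other premise forces O(publish_inventory). An ideal world satisfying every premise can still have publish_inventory false, so O(publish_inventory) is not derivable.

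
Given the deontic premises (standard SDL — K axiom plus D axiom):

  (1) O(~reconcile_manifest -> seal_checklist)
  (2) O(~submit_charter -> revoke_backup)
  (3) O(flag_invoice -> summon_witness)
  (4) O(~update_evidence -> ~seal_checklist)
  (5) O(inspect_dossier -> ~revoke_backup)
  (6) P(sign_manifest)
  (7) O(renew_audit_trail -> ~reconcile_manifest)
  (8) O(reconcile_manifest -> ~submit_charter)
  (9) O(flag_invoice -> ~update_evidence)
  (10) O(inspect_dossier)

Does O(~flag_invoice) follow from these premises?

Yes

Premise 10 gives O(inspect_dossier).
Applying K to premise 5 (O(inspect_dossier -> ~revoke_backup)) and O(inspect_dossier) yields O(~revoke_backup).
Premise 2 is O(~submit_charter -> revoke_backup); contrapositively O(~revoke_backup -> submit_charter). Since O(~revoke_backup) holds, K gives O(submit_charter).
Premise 8 is O(reconcile_manifest -> ~submit_charter); contrapositively O(submit_charter -> ~reconcile_manifest). Since O(submit_charter) holds, K gives O(~reconcile_manifest).
Applying K to premise 1 (O(~reconcile_manifest -> seal_checklist)) and O(~reconcile_manifest) yields O(seal_checklist).
Premise 4 is O(~update_evidence -> ~seal_checklist); contrapositively O(seal_checklist -> update_evidence). Since O(seal_checklist) holds, K gives O(update_evidence).
Premise 9 is O(flag_invoice -> ~update_evidence); contrapositively O(update_evidence -> ~flag_invoice). Since O(update_evidence) holds, K gives O(~flag_invoice).
Premises 3, 6, 7 do not contribute to this derivation.
So O(~flag_invoice) follows.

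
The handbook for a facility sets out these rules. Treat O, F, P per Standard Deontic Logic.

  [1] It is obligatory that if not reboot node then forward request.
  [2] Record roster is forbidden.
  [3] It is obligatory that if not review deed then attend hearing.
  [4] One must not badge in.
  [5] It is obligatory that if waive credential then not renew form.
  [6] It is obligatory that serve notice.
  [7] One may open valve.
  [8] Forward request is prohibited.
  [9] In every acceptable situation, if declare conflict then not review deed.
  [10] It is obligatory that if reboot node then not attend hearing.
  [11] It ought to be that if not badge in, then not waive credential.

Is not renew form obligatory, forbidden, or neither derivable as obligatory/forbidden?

Premise 5 is O(waive_credential → ¬renew_form), but O(waive_credential) is not derivable from the premises, so it does not yield O(¬renew_form).
No premise or chain of K-axiom applications forces O(¬renew_form), and none forces O(renew_form). So ¬renew_form is neither obligatory nor forbidden under these norms.

Neither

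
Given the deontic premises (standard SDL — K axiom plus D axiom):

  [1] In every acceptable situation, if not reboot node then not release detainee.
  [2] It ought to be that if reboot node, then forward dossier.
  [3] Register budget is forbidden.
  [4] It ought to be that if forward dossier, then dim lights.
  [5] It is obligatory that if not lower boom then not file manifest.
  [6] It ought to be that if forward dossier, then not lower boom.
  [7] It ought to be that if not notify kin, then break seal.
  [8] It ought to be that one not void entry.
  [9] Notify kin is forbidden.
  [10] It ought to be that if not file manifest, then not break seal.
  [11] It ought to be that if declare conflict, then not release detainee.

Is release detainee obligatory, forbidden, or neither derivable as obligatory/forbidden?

Premise 9, F(notify_kin), is equivalent to O(¬notify_kin).
Premise 7 is O(¬notify_kin → break_seal); since O(¬notify_kin), deontic closure gives O(break_seal).
Premise 10 is O(¬file_manifest → ¬break_seal); contrapositively O(break_seal → file_manifest). Since O(break_seal) holds, K gives O(file_manifest).
Premise 5, O(¬lower_boom → ¬file_manifest), contraposes to O(file_manifest → lower_boom); with O(file_manifest) we get O(lower_boom).
Premise 6 is O(forward_dossier → ¬lower_boom); contrapositively O(lower_boom → ¬forward_dossier). Since O(lower_boom) holds, K gives O(¬forward_dossier).
Premise 2 is O(reboot_node → forward_dossier); contrapositively O(¬forward_dossier → ¬reboot_node). Since O(¬forward_dossier) holds, K gives O(¬reboot_node).
Applying K to premise 1 (O(¬reboot_node → ¬release_detainee)) and O(¬reboot_node) yields O(¬release_detainee).
Premises 3, 4, 8, 11 do not contribute to this derivation.
Thus O(¬release_detainee), which is F(release_detainee): release_detainee is forbidden.

Forbidden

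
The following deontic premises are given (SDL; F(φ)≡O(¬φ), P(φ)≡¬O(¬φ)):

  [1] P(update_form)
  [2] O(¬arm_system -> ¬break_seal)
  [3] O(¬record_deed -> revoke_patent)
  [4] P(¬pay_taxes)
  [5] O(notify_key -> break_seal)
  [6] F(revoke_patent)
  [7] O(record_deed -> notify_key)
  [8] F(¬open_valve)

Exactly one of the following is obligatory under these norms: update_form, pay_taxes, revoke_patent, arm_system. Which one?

arm_system

Premise 6 is F(revoke_patent), i.e. O(¬revoke_patent).
Premise 3, O(¬record_deed -> revoke_patent), contraposes to O(¬revoke_patent -> record_deed); with O(¬revoke_patent) we get O(record_deed).
Premise 7 is O(record_deed -> notify_key); since O(record_deed), deontic closure gives O(notify_key).
With premise 5, O(notify_key -> break_seal), the K-axiom yields O(break_seal).
The contrapositive of premise 2 (O(¬arm_system -> ¬break_seal)) is O(break_seal -> arm_system), and O(break_seal) is already established, so O(arm_system).
So O(arm_system) holds — arm_system is obligatory. None of the other listed options is made obligatory by any chain of premises.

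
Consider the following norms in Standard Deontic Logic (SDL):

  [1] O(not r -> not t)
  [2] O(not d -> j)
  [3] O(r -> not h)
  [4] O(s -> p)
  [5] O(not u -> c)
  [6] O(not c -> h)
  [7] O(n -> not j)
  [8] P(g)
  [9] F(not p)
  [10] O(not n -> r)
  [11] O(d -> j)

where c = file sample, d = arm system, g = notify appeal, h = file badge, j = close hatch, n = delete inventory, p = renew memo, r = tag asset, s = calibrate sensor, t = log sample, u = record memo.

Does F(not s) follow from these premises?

No

Premise 4 is O(s -> p); even if O(p) held, inferring O(s) would be affirming the consequent — invalid.
No other premise forces O(s). An ideal world satisfying every premise can still have not s true, so F(not s) is not derivable.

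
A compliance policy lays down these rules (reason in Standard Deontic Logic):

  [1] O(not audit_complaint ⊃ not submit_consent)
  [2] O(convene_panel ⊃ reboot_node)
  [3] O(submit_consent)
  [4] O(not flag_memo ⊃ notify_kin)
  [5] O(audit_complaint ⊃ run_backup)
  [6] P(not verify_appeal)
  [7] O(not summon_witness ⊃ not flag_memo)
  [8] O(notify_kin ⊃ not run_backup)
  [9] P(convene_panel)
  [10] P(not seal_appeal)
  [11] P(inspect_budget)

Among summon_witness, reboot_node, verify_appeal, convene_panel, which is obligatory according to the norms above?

summon_witness

Premise 3 gives O(submit_consent).
Premise 1 is O(not audit_complaint ⊃ not submit_consent); contrapositively O(submit_consent ⊃ audit_complaint). Since O(submit_consent) holds, K gives O(audit_complaint).
With premise 5, O(audit_complaint ⊃ run_backup), the K-axiom yields O(run_backup).
Premise 8 is O(notify_kin ⊃ not run_backup); contrapositively O(run_backup ⊃ not notify_kin). Since O(run_backup) holds, K gives O(not notify_kin).
The contrapositive of premise 4 (O(not flag_memo ⊃ notify_kin)) is O(not notify_kin ⊃ flag_memo), and O(not notify_kin) is already established, so O(flag_memo).
Premise 7 is O(not summon_witness ⊃ not flag_memo); contrapositively O(flag_memo ⊃ summon_witness). Since O(flag_memo) holds, K gives O(summon_witness).
So O(summon_witness) holds — summon_witness is obligatory. None of the other listed options is made obligatory by any chain of premises.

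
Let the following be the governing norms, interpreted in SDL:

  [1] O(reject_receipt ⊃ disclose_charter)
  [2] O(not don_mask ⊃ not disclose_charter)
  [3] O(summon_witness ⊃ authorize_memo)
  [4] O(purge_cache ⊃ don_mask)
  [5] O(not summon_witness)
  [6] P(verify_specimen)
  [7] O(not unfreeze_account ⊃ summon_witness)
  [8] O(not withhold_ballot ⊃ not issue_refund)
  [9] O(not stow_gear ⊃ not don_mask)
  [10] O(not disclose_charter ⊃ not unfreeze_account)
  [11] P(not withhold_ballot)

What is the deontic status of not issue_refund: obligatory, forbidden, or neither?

Neither

Premise 8 is O(not withhold_ballot ⊃ not issue_refund), but O(not withhold_ballot) is not derivable from the premises (the permission P(not withhold_ballot) asserts only not O(withhold_ballot), not O(not withhold_ballot)), so it does not yield O(not issue_refund).
No premise or chain of K-axiom applications forces O(not issue_refund), and none forces O(issue_refund). So not issue_refund is neither obligatory nor forbidden under these norms.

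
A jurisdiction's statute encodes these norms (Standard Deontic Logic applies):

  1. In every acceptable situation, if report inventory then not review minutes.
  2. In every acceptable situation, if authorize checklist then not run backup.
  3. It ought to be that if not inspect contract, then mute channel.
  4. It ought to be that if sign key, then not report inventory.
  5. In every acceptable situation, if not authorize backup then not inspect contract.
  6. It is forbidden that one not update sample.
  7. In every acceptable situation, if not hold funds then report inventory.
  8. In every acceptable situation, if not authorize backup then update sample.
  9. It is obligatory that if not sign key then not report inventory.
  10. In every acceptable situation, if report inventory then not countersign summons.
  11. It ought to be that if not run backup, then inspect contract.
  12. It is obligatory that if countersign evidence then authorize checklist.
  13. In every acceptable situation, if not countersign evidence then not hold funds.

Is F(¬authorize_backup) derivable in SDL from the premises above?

Premises 9 and 4 are O(¬sign_key → ¬report_inventory) and O(sign_key → ¬report_inventory); every ideal world satisfies ¬sign_key or sign_key, so in either case ¬report_inventory holds — hence O(¬report_inventory).
Premise 7, O(¬hold_funds → report_inventory), contraposes to O(¬report_inventory → hold_funds); with O(¬report_inventory) we get O(hold_funds).
Premise 13 is O(¬countersign_evidence → ¬hold_funds); contrapositively O(hold_funds → countersign_evidence). Since O(hold_funds) holds, K gives O(countersign_evidence).
From O(countersign_evidence) and premise 12, O(countersign_evidence → authorize_checklist), we obtain O(authorize_checklist).
From O(authorize_checklist) and premise 2, O(authorize_checklist → ¬run_backup), we obtain O(¬run_backup).
From O(¬run_backup) and premise 11, O(¬run_backup → inspect_contract), we obtain O(inspect_contract).
Premise 5, O(¬authorize_backup → ¬inspect_contract), contraposes to O(inspect_contract → authorize_backup); with O(inspect_contract) we get O(authorize_backup).
Premises 1, 3, 6, 8, 10 do not contribute to this derivation.
So O(authorize_backup) holds, i.e. F(¬authorize_backup). The claim follows.

Yes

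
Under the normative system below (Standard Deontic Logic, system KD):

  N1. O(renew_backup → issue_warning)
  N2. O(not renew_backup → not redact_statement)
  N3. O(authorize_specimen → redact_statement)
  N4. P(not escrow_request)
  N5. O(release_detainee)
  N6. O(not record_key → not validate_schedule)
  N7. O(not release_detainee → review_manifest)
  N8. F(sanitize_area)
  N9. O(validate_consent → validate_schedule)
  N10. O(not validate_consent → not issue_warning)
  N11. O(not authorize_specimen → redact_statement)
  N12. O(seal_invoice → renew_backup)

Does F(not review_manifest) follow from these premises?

Premise 7 is O(not release_detainee → review_manifest), but O(not release_detainee) is not derivable from the premises, so it does not yield O(review_manifest).
No other premise forces O(review_manifest). An ideal world satisfying every premise can still have not review_manifest true, so F(not review_manifest) is not derivable.

No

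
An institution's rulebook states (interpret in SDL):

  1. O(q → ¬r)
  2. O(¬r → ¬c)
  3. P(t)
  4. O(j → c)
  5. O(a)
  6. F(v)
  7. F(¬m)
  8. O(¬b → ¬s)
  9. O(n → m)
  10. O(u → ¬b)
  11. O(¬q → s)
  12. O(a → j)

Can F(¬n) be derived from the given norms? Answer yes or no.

Premise 9 is O(n → m); even if O(m) held, inferring O(n) would be affirming the consequent — invalid.
No other premise forces O(n). An ideal world satisfying every premise can still have ¬n true, so F(¬n) is not derivable.

No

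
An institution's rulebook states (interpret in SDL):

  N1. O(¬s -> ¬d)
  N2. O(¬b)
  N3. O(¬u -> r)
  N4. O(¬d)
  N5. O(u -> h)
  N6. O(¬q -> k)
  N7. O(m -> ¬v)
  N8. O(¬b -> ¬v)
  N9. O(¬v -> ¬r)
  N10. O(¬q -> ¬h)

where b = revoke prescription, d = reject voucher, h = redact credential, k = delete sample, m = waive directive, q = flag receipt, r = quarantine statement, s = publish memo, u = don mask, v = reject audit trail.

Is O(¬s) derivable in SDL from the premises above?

No

Premise 1 is O(¬s -> ¬d); even if O(¬d) held, inferring O(¬s) would be affirming the consequent — invalid.
No other premise forces O(¬s). An ideal world satisfying every premise can still have ¬s false, so O(¬s) is not derivable.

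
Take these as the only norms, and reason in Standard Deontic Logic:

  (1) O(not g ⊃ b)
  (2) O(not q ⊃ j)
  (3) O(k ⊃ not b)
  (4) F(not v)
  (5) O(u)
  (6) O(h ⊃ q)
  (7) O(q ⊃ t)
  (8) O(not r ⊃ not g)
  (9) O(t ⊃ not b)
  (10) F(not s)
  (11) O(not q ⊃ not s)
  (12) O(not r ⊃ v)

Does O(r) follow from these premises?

Premise 10 is F(not s), i.e. O(s).
Premise 11, O(not q ⊃ not s), contraposes to O(s ⊃ q); with O(s) we get O(q).
With premise 7, O(q ⊃ t), the K-axiom yields O(t).
With premise 9, O(t ⊃ not b), the K-axiom yields O(not b).
Premise 1, O(not g ⊃ b), contraposes to O(not b ⊃ g); with O(not b) we get O(g).
The contrapositive of premise 8 (O(not r ⊃ not g)) is O(g ⊃ r), and O(g) is already established, so O(r).
Premises 2, 3, 4, 5, 6, 12 do not contribute to this derivation.
So O(r) follows.

Yes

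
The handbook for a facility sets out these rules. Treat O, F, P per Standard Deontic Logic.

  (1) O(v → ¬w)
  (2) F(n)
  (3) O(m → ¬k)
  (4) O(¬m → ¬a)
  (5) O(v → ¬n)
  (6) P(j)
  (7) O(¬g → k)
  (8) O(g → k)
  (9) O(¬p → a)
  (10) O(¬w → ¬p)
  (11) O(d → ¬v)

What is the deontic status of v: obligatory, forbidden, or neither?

Forbidden

By case analysis on g: premise 8 gives O(g → k) and premise 7 gives O(¬g → k), so O(k) either way.
Premise 3, O(m → ¬k), contraposes to O(k → ¬m); with O(k) we get O(¬m).
Premise 4 is O(¬m → ¬a); since O(¬m), deontic closure gives O(¬a).
Premise 9, O(¬p → a), contraposes to O(¬a → p); with O(¬a) we get O(p).
Premise 10, O(¬w → ¬p), contraposes to O(p → w); with O(p) we get O(w).
Premise 1, O(v → ¬w), contraposes to O(w → ¬v); with O(w) we get O(¬v).
Premises 2, 5, 6, 11 do not contribute to this derivation.
Thus O(¬v), which is F(v): v is forbidden.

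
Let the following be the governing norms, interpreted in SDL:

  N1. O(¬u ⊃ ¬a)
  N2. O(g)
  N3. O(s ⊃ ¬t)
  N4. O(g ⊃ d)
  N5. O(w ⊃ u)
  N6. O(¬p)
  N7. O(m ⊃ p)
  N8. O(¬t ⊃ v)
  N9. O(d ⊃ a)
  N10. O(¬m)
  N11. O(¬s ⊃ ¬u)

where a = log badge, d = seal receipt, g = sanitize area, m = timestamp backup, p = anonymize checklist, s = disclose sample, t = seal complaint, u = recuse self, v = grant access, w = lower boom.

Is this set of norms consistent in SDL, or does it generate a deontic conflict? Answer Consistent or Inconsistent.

Consistent

Premise 7 is O(m ⊃ p), but O(m) is not derivable from the premises, so it does not yield O(p).
So O(p) is not derivable, and the apparent clash with O(¬p) does not arise.
A world satisfying every obligation exists (e.g. a=true, d=true, g=true, m=false, p=false, s=true, t=false, u=true, v=true, w=false); no atom is both obligatory and forbidden, so the set is consistent.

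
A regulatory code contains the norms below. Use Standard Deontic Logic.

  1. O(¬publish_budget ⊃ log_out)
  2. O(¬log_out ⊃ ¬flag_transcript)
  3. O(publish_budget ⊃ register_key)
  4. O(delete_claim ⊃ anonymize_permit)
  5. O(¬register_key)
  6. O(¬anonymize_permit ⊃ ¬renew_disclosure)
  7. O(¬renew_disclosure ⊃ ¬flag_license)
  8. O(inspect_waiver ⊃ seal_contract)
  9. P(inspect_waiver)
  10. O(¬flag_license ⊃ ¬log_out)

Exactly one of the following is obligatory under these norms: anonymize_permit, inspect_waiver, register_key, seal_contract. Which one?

anonymize_permit

Premise 5 states O(¬register_key) outright.
Premise 3, O(publish_budget ⊃ register_key), contraposes to O(¬register_key ⊃ ¬publish_budget); with O(¬register_key) we get O(¬publish_budget).
Premise 1 is O(¬publish_budget ⊃ log_out); since O(¬publish_budget), deontic closure gives O(log_out).
The contrapositive of premise 10 (O(¬flag_license ⊃ ¬log_out)) is O(log_out ⊃ flag_license), and O(log_out) is already established, so O(flag_license).
Premise 7 is O(¬renew_disclosure ⊃ ¬flag_license); contrapositively O(flag_license ⊃ renew_disclosure). Since O(flag_license) holds, K gives O(renew_disclosure).
Premise 6 is O(¬anonymize_permit ⊃ ¬renew_disclosure); contrapositively O(renew_disclosure ⊃ anonymize_permit). Since O(renew_disclosure) holds, K gives O(anonymize_permit).
So O(anonymize_permit) holds — anonymize_permit is obligatory. None of the other listed options is made obligatory by any chain of premises.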